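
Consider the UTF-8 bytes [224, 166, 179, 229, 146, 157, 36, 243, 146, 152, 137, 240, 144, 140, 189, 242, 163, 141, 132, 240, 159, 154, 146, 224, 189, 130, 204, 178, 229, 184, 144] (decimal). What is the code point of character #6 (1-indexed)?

Offset 0: leading byte 0xE0 = 11100000 → 3-byte char #1 = E0 A6 B3.
Offset 3: leading byte 0xE5 = 11100101 → 3-byte char #2 = E5 92 9D.
Offset 6: leading byte 0x24 = 00100100 → 1-byte char #3 = 24.
Offset 7: leading byte 0xF3 = 11110011 → 4-byte char #4 = F3 92 98 89.
Offset 11: leading byte 0xF0 = 11110000 → 4-byte char #5 = F0 90 8C BD.
Offset 15: leading byte 0xF2 = 11110010 → 4-byte char #6 = F2 A3 8D 84.
Leading byte 0xF2 = 11110010 matches 11110xxx → 4-byte sequence.
Byte 1: 0xF2 = 11110010, payload 010 (3 bits).
Byte 2: 0xA3 = 10100011 (10xxxxxx ✓), payload 100011.
Byte 3: 0x8D = 10001101 (10xxxxxx ✓), payload 001101.
Byte 4: 0x84 = 10000100 (10xxxxxx ✓), payload 000100.
Concatenate: 010100011001101000100 = 0xA3344 (21 bits → U+A3344).

U+A3344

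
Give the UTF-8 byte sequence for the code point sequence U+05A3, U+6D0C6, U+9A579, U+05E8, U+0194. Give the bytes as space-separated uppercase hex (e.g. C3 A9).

U+05A3: 2-byte form → D6 A3.
U+6D0C6: 4-byte form → F1 AD 83 86.
U+9A579: 4-byte form → F2 9A 95 B9.
U+05E8: 2-byte form → D7 A8.
U+0194: 2-byte form → C6 94.
Concatenated (14 bytes): D6 A3 F1 AD 83 86 F2 9A 95 B9 D7 A8 C6 94.

D6 A3 F1 AD 83 86 F2 9A 95 B9 D7 A8 C6 94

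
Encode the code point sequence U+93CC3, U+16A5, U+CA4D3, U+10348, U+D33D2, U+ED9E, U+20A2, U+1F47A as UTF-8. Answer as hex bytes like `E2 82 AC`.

F2 93 B3 83 E1 9A A5 F3 8A 93 93 F0 90 8D 88 F3 93 8F 92 EE B6 9E E2 82 A2 F0 9F 91 BA

U+93CC3: 4-byte form → F2 93 B3 83.
U+16A5: 3-byte form → E1 9A A5.
U+CA4D3: 4-byte form → F3 8A 93 93.
U+10348: 4-byte form → F0 90 8D 88.
U+D33D2: 4-byte form → F3 93 8F 92.
U+ED9E: 3-byte form → EE B6 9E.
U+20A2: 3-byte form → E2 82 A2.
U+1F47A: 4-byte form → F0 9F 91 BA.
Concatenated (29 bytes): F2 93 B3 83 E1 9A A5 F3 8A 93 93 F0 90 8D 88 F3 93 8F 92 EE B6 9E E2 82 A2 F0 9F 91 BA.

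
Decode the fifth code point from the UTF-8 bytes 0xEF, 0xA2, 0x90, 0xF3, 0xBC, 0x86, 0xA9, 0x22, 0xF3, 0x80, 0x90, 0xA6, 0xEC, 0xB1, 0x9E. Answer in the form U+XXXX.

Offset 0: leading byte 0xEF = 11101111 → 3-byte char #1 = EF A2 90.
Offset 3: leading byte 0xF3 = 11110011 → 4-byte char #2 = F3 BC 86 A9.
Offset 7: leading byte 0x22 = 00100010 → 1-byte char #3 = 22.
Offset 8: leading byte 0xF3 = 11110011 → 4-byte char #4 = F3 80 90 A6.
Offset 12: leading byte 0xEC = 11101100 → 3-byte char #5 = EC B1 9E.
Leading byte 0xEC = 11101100 matches 1110xxxx → 3-byte sequence.
Byte 1: 0xEC = 11101100, payload 1100 (4 bits).
Byte 2: 0xB1 = 10110001 (10xxxxxx ✓), payload 110001.
Byte 3: 0x9E = 10011110 (10xxxxxx ✓), payload 011110.
Concatenate: 1100110001011110 = 0xCC5E (16 bits → U+CC5E).

U+CC5E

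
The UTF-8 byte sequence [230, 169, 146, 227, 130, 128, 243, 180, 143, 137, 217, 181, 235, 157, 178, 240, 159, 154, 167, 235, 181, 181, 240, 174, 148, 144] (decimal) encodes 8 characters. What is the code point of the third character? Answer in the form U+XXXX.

U+F43C9

Offset 0: leading byte 0xE6 = 11100110 → 3-byte char #1 = E6 A9 92.
Offset 3: leading byte 0xE3 = 11100011 → 3-byte char #2 = E3 82 80.
Offset 6: leading byte 0xF3 = 11110011 → 4-byte char #3 = F3 B4 8F 89.
Leading byte 0xF3 = 11110011 matches 11110xxx → 4-byte sequence.
Byte 1: 0xF3 = 11110011, payload 011 (3 bits).
Byte 2: 0xB4 = 10110100 (10xxxxxx ✓), payload 110100.
Byte 3: 0x8F = 10001111 (10xxxxxx ✓), payload 001111.
Byte 4: 0x89 = 10001001 (10xxxxxx ✓), payload 001001.
Concatenate: 011110100001111001001 = 0xF43C9 (21 bits → U+F43C9).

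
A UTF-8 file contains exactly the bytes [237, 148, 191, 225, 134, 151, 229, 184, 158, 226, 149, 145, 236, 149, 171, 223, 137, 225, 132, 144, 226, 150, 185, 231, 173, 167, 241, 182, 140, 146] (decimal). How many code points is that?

Byte at offset 0: 0xED = 11101101 → 3-byte char (#1). Advance 3.
Byte at offset 3: 0xE1 = 11100001 → 3-byte char (#2). Advance 3.
Byte at offset 6: 0xE5 = 11100101 → 3-byte char (#3). Advance 3.
Byte at offset 9: 0xE2 = 11100010 → 3-byte char (#4). Advance 3.
Byte at offset 12: 0xEC = 11101100 → 3-byte char (#5). Advance 3.
Byte at offset 15: 0xDF = 11011111 → 2-byte char (#6). Advance 2.
Byte at offset 17: 0xE1 = 11100001 → 3-byte char (#7). Advance 3.
Byte at offset 20: 0xE2 = 11100010 → 3-byte char (#8). Advance 3.
Byte at offset 23: 0xE7 = 11100111 → 3-byte char (#9). Advance 3.
Byte at offset 26: 0xF1 = 11110001 → 4-byte char (#10). Advance 4.
Reached end at offset 30 after 10 code points.

10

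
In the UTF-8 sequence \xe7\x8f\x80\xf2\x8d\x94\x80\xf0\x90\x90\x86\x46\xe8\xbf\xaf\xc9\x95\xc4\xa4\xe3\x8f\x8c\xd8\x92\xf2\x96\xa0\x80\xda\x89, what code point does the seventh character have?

Offset 0: leading byte 0xE7 = 11100111 → 3-byte char #1 = E7 8F 80.
Offset 3: leading byte 0xF2 = 11110010 → 4-byte char #2 = F2 8D 94 80.
Offset 7: leading byte 0xF0 = 11110000 → 4-byte char #3 = F0 90 90 86.
Offset 11: leading byte 0x46 = 01000110 → 1-byte char #4 = 46.
Offset 12: leading byte 0xE8 = 11101000 → 3-byte char #5 = E8 BF AF.
Offset 15: leading byte 0xC9 = 11001001 → 2-byte char #6 = C9 95.
Offset 17: leading byte 0xC4 = 11000100 → 2-byte char #7 = C4 A4.
Leading byte 0xC4 = 11000100 matches 110xxxxx → 2-byte sequence.
Byte 1: 0xC4 = 11000100, payload 00100 (5 bits).
Byte 2: 0xA4 = 10100100 (10xxxxxx ✓), payload 100100.
Concatenate: 00100100100 = 0x124 (11 bits → U+0124).

U+0124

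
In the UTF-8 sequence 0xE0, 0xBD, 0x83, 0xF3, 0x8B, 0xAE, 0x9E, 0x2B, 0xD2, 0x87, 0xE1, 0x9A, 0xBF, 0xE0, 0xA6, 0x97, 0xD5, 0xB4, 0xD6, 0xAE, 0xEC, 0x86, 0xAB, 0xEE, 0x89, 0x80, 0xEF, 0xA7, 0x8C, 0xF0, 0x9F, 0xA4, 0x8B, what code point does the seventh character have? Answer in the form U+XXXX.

U+0574

Offset 0: leading byte 0xE0 = 11100000 → 3-byte char #1 = E0 BD 83.
Offset 3: leading byte 0xF3 = 11110011 → 4-byte char #2 = F3 8B AE 9E.
Offset 7: leading byte 0x2B = 00101011 → 1-byte char #3 = 2B.
Offset 8: leading byte 0xD2 = 11010010 → 2-byte char #4 = D2 87.
Offset 10: leading byte 0xE1 = 11100001 → 3-byte char #5 = E1 9A BF.
Offset 13: leading byte 0xE0 = 11100000 → 3-byte char #6 = E0 A6 97.
Offset 16: leading byte 0xD5 = 11010101 → 2-byte char #7 = D5 B4.
Leading byte 0xD5 = 11010101 matches 110xxxxx → 2-byte sequence.
Byte 1: 0xD5 = 11010101, payload 10101 (5 bits).
Byte 2: 0xB4 = 10110100 (10xxxxxx ✓), payload 110100.
Concatenate: 10101110100 = 0x574 (11 bits → U+0574).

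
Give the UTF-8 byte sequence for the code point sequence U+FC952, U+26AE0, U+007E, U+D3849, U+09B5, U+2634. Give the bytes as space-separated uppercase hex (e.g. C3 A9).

F3 BC A5 92 F0 A6 AB A0 7E F3 93 A1 89 E0 A6 B5 E2 98 B4

U+FC952: 4-byte form → F3 BC A5 92.
U+26AE0: 4-byte form → F0 A6 AB A0.
U+007E: 1-byte form → 7E.
U+D3849: 4-byte form → F3 93 A1 89.
U+09B5: 3-byte form → E0 A6 B5.
U+2634: 3-byte form → E2 98 B4.
Concatenated (19 bytes): F3 BC A5 92 F0 A6 AB A0 7E F3 93 A1 89 E0 A6 B5 E2 98 B4.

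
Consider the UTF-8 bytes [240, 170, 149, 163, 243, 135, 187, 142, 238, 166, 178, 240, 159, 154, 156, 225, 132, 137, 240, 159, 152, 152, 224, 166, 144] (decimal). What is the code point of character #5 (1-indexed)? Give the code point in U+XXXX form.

Offset 0: leading byte 0xF0 = 11110000 → 4-byte char #1 = F0 AA 95 A3.
Offset 4: leading byte 0xF3 = 11110011 → 4-byte char #2 = F3 87 BB 8E.
Offset 8: leading byte 0xEE = 11101110 → 3-byte char #3 = EE A6 B2.
Offset 11: leading byte 0xF0 = 11110000 → 4-byte char #4 = F0 9F 9A 9C.
Offset 15: leading byte 0xE1 = 11100001 → 3-byte char #5 = E1 84 89.
Leading byte 0xE1 = 11100001 matches 1110xxxx → 3-byte sequence.
Byte 1: 0xE1 = 11100001, payload 0001 (4 bits).
Byte 2: 0x84 = 10000100 (10xxxxxx ✓), payload 000100.
Byte 3: 0x89 = 10001001 (10xxxxxx ✓), payload 001001.
Concatenate: 0001000100001001 = 0x1109 (16 bits → U+1109).

U+1109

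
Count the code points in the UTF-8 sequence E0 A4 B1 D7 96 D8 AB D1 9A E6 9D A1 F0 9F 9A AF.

6

Byte at offset 0: 0xE0 = 11100000 → 3-byte char (#1). Advance 3.
Byte at offset 3: 0xD7 = 11010111 → 2-byte char (#2). Advance 2.
Byte at offset 5: 0xD8 = 11011000 → 2-byte char (#3). Advance 2.
Byte at offset 7: 0xD1 = 11010001 → 2-byte char (#4). Advance 2.
Byte at offset 9: 0xE6 = 11100110 → 3-byte char (#5). Advance 3.
Byte at offset 12: 0xF0 = 11110000 → 4-byte char (#6). Advance 4.
Reached end at offset 16 after 6 code points.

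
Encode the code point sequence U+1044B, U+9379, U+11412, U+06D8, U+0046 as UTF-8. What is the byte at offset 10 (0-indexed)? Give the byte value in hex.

0x92

U+1044B → 4-byte form F0 90 91 8B at offsets 0–3.
U+9379 → 3-byte form E9 8D B9 at offsets 4–6.
U+11412 → 4-byte form F0 91 90 92 at offsets 7–10.
Offset 10 falls in char 3's range; it's byte 4 of F0 91 90 92 = 0x92.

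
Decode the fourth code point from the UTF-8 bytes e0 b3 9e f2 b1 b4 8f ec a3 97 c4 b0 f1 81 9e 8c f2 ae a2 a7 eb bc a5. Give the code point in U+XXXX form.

Offset 0: leading byte 0xE0 = 11100000 → 3-byte char #1 = E0 B3 9E.
Offset 3: leading byte 0xF2 = 11110010 → 4-byte char #2 = F2 B1 B4 8F.
Offset 7: leading byte 0xEC = 11101100 → 3-byte char #3 = EC A3 97.
Offset 10: leading byte 0xC4 = 11000100 → 2-byte char #4 = C4 B0.
Leading byte 0xC4 = 11000100 matches 110xxxxx → 2-byte sequence.
Byte 1: 0xC4 = 11000100, payload 00100 (5 bits).
Byte 2: 0xB0 = 10110000 (10xxxxxx ✓), payload 110000.
Concatenate: 00100110000 = 0x130 (11 bits → U+0130).

U+0130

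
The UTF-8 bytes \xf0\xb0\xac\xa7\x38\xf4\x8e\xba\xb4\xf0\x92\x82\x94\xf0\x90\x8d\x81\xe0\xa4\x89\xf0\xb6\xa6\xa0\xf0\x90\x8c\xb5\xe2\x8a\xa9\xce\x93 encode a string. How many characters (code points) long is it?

10

Byte at offset 0: 0xF0 = 11110000 → 4-byte char (#1). Advance 4.
Byte at offset 4: 0x38 = 00111000 → 1-byte char (#2). Advance 1.
Byte at offset 5: 0xF4 = 11110100 → 4-byte char (#3). Advance 4.
Byte at offset 9: 0xF0 = 11110000 → 4-byte char (#4). Advance 4.
Byte at offset 13: 0xF0 = 11110000 → 4-byte char (#5). Advance 4.
Byte at offset 17: 0xE0 = 11100000 → 3-byte char (#6). Advance 3.
Byte at offset 20: 0xF0 = 11110000 → 4-byte char (#7). Advance 4.
Byte at offset 24: 0xF0 = 11110000 → 4-byte char (#8). Advance 4.
Byte at offset 28: 0xE2 = 11100010 → 3-byte char (#9). Advance 3.
Byte at offset 31: 0xCE = 11001110 → 2-byte char (#10). Advance 2.
Reached end at offset 33 after 10 code points.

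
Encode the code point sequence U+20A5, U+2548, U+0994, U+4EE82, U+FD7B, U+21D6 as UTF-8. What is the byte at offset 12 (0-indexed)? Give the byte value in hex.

0x82

U+20A5 → 3-byte form E2 82 A5 at offsets 0–2.
U+2548 → 3-byte form E2 95 88 at offsets 3–5.
U+0994 → 3-byte form E0 A6 94 at offsets 6–8.
U+4EE82 → 4-byte form F1 8E BA 82 at offsets 9–12.
Offset 12 falls in char 4's range; it's byte 4 of F1 8E BA 82 = 0x82.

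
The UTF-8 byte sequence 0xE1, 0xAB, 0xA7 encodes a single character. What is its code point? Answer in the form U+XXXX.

Leading byte 0xE1 = 11100001 matches 1110xxxx → 3-byte sequence.
Byte 1: 0xE1 = 11100001, payload 0001 (4 bits).
Byte 2: 0xAB = 10101011 (10xxxxxx ✓), payload 101011.
Byte 3: 0xA7 = 10100111 (10xxxxxx ✓), payload 100111.
Concatenate: 0001101011100111 = 0x1AE7 (16 bits → U+1AE7).

U+1AE7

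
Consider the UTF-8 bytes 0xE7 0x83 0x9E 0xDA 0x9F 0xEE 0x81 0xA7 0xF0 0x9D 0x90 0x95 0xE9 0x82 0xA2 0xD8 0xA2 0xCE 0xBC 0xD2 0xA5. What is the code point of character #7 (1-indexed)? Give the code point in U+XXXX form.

U+03BC

Offset 0: leading byte 0xE7 = 11100111 → 3-byte char #1 = E7 83 9E.
Offset 3: leading byte 0xDA = 11011010 → 2-byte char #2 = DA 9F.
Offset 5: leading byte 0xEE = 11101110 → 3-byte char #3 = EE 81 A7.
Offset 8: leading byte 0xF0 = 11110000 → 4-byte char #4 = F0 9D 90 95.
Offset 12: leading byte 0xE9 = 11101001 → 3-byte char #5 = E9 82 A2.
Offset 15: leading byte 0xD8 = 11011000 → 2-byte char #6 = D8 A2.
Offset 17: leading byte 0xCE = 11001110 → 2-byte char #7 = CE BC.
Leading byte 0xCE = 11001110 matches 110xxxxx → 2-byte sequence.
Byte 1: 0xCE = 11001110, payload 01110 (5 bits).
Byte 2: 0xBC = 10111100 (10xxxxxx ✓), payload 111100.
Concatenate: 01110111100 = 0x3BC (11 bits → U+03BC).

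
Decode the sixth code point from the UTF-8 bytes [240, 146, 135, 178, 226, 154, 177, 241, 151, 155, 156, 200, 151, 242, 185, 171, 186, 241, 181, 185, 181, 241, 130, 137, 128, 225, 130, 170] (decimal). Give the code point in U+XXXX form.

U+75E75

Offset 0: leading byte 0xF0 = 11110000 → 4-byte char #1 = F0 92 87 B2.
Offset 4: leading byte 0xE2 = 11100010 → 3-byte char #2 = E2 9A B1.
Offset 7: leading byte 0xF1 = 11110001 → 4-byte char #3 = F1 97 9B 9C.
Offset 11: leading byte 0xC8 = 11001000 → 2-byte char #4 = C8 97.
Offset 13: leading byte 0xF2 = 11110010 → 4-byte char #5 = F2 B9 AB BA.
Offset 17: leading byte 0xF1 = 11110001 → 4-byte char #6 = F1 B5 B9 B5.
Leading byte 0xF1 = 11110001 matches 11110xxx → 4-byte sequence.
Byte 1: 0xF1 = 11110001, payload 001 (3 bits).
Byte 2: 0xB5 = 10110101 (10xxxxxx ✓), payload 110101.
Byte 3: 0xB9 = 10111001 (10xxxxxx ✓), payload 111001.
Byte 4: 0xB5 = 10110101 (10xxxxxx ✓), payload 110101.
Concatenate: 001110101111001110101 = 0x75E75 (21 bits → U+75E75).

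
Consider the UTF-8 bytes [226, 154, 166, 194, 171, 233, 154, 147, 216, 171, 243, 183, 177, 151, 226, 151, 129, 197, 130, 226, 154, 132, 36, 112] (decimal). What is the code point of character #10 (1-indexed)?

U+0070

Offset 0: leading byte 0xE2 = 11100010 → 3-byte char #1 = E2 9A A6.
Offset 3: leading byte 0xC2 = 11000010 → 2-byte char #2 = C2 AB.
Offset 5: leading byte 0xE9 = 11101001 → 3-byte char #3 = E9 9A 93.
Offset 8: leading byte 0xD8 = 11011000 → 2-byte char #4 = D8 AB.
Offset 10: leading byte 0xF3 = 11110011 → 4-byte char #5 = F3 B7 B1 97.
Offset 14: leading byte 0xE2 = 11100010 → 3-byte char #6 = E2 97 81.
Offset 17: leading byte 0xC5 = 11000101 → 2-byte char #7 = C5 82.
Offset 19: leading byte 0xE2 = 11100010 → 3-byte char #8 = E2 9A 84.
Offset 22: leading byte 0x24 = 00100100 → 1-byte char #9 = 24.
Offset 23: leading byte 0x70 = 01110000 → 1-byte char #10 = 70.
Leading byte 0x70 = 01110000 matches 0xxxxxxx → 1-byte sequence.
Byte 1: 0x70 = 01110000, payload 1110000 (7 bits).
Concatenate: 1110000 = 0x70 (7 bits → U+0070).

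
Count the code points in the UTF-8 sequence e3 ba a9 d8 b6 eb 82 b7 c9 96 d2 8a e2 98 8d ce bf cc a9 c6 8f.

9

Byte at offset 0: 0xE3 = 11100011 → 3-byte char (#1). Advance 3.
Byte at offset 3: 0xD8 = 11011000 → 2-byte char (#2). Advance 2.
Byte at offset 5: 0xEB = 11101011 → 3-byte char (#3). Advance 3.
Byte at offset 8: 0xC9 = 11001001 → 2-byte char (#4). Advance 2.
Byte at offset 10: 0xD2 = 11010010 → 2-byte char (#5). Advance 2.
Byte at offset 12: 0xE2 = 11100010 → 3-byte char (#6). Advance 3.
Byte at offset 15: 0xCE = 11001110 → 2-byte char (#7). Advance 2.
Byte at offset 17: 0xCC = 11001100 → 2-byte char (#8). Advance 2.
Byte at offset 19: 0xC6 = 11000110 → 2-byte char (#9). Advance 2.
Reached end at offset 21 after 9 code points.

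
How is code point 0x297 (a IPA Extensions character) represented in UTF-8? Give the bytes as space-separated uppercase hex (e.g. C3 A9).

CA 97

U+0297 = 0x297 = 663 decimal. In range U+0080–U+07FF → 2-byte form: 110xxxxx 10xxxxxx.
Binary (11 bits): 01010010111.
Split 5+6: 01010 | 010111.
Byte 1: 11001010 = 0xCA.
Byte 2: 10010111 = 0x97.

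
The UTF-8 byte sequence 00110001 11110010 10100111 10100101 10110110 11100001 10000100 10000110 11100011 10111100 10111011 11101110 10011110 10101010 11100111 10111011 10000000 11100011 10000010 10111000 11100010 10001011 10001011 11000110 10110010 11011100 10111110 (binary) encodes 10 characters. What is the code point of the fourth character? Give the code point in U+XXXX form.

Offset 0: leading byte 0x31 = 00110001 → 1-byte char #1 = 31.
Offset 1: leading byte 0xF2 = 11110010 → 4-byte char #2 = F2 A7 A5 B6.
Offset 5: leading byte 0xE1 = 11100001 → 3-byte char #3 = E1 84 86.
Offset 8: leading byte 0xE3 = 11100011 → 3-byte char #4 = E3 BC BB.
Leading byte 0xE3 = 11100011 matches 1110xxxx → 3-byte sequence.
Byte 1: 0xE3 = 11100011, payload 0011 (4 bits).
Byte 2: 0xBC = 10111100 (10xxxxxx ✓), payload 111100.
Byte 3: 0xBB = 10111011 (10xxxxxx ✓), payload 111011.
Concatenate: 0011111100111011 = 0x3F3B (16 bits → U+3F3B).

U+3F3B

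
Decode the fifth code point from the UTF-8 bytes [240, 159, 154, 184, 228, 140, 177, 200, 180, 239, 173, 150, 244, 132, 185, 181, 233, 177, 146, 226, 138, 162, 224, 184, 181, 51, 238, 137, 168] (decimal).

Offset 0: leading byte 0xF0 = 11110000 → 4-byte char #1 = F0 9F 9A B8.
Offset 4: leading byte 0xE4 = 11100100 → 3-byte char #2 = E4 8C B1.
Offset 7: leading byte 0xC8 = 11001000 → 2-byte char #3 = C8 B4.
Offset 9: leading byte 0xEF = 11101111 → 3-byte char #4 = EF AD 96.
Offset 12: leading byte 0xF4 = 11110100 → 4-byte char #5 = F4 84 B9 B5.
Leading byte 0xF4 = 11110100 matches 11110xxx → 4-byte sequence.
Byte 1: 0xF4 = 11110100, payload 100 (3 bits).
Byte 2: 0x84 = 10000100 (10xxxxxx ✓), payload 000100.
Byte 3: 0xB9 = 10111001 (10xxxxxx ✓), payload 111001.
Byte 4: 0xB5 = 10110101 (10xxxxxx ✓), payload 110101.
Concatenate: 100000100111001110101 = 0x104E75 (21 bits → U+104E75).

U+104E75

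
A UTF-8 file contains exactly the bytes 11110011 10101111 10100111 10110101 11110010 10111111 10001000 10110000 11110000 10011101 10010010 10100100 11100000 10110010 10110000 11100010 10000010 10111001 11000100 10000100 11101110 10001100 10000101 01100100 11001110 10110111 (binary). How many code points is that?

Byte at offset 0: 0xF3 = 11110011 → 4-byte char (#1). Advance 4.
Byte at offset 4: 0xF2 = 11110010 → 4-byte char (#2). Advance 4.
Byte at offset 8: 0xF0 = 11110000 → 4-byte char (#3). Advance 4.
Byte at offset 12: 0xE0 = 11100000 → 3-byte char (#4). Advance 3.
Byte at offset 15: 0xE2 = 11100010 → 3-byte char (#5). Advance 3.
Byte at offset 18: 0xC4 = 11000100 → 2-byte char (#6). Advance 2.
Byte at offset 20: 0xEE = 11101110 → 3-byte char (#7). Advance 3.
Byte at offset 23: 0x64 = 01100100 → 1-byte char (#8). Advance 1.
Byte at offset 24: 0xCE = 11001110 → 2-byte char (#9). Advance 2.
Reached end at offset 26 after 9 code points.

9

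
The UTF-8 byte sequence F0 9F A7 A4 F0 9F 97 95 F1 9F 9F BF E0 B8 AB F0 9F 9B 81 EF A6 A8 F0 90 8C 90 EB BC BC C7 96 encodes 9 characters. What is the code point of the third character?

U+5F7FF

Offset 0: leading byte 0xF0 = 11110000 → 4-byte char #1 = F0 9F A7 A4.
Offset 4: leading byte 0xF0 = 11110000 → 4-byte char #2 = F0 9F 97 95.
Offset 8: leading byte 0xF1 = 11110001 → 4-byte char #3 = F1 9F 9F BF.
Leading byte 0xF1 = 11110001 matches 11110xxx → 4-byte sequence.
Byte 1: 0xF1 = 11110001, payload 001 (3 bits).
Byte 2: 0x9F = 10011111 (10xxxxxx ✓), payload 011111.
Byte 3: 0x9F = 10011111 (10xxxxxx ✓), payload 011111.
Byte 4: 0xBF = 10111111 (10xxxxxx ✓), payload 111111.
Concatenate: 001011111011111111111 = 0x5F7FF (21 bits → U+5F7FF).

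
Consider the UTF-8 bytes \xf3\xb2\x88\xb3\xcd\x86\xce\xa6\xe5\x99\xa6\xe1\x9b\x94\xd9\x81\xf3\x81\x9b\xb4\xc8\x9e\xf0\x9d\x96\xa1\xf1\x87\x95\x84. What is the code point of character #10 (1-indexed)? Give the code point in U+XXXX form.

Offset 0: leading byte 0xF3 = 11110011 → 4-byte char #1 = F3 B2 88 B3.
Offset 4: leading byte 0xCD = 11001101 → 2-byte char #2 = CD 86.
Offset 6: leading byte 0xCE = 11001110 → 2-byte char #3 = CE A6.
Offset 8: leading byte 0xE5 = 11100101 → 3-byte char #4 = E5 99 A6.
Offset 11: leading byte 0xE1 = 11100001 → 3-byte char #5 = E1 9B 94.
Offset 14: leading byte 0xD9 = 11011001 → 2-byte char #6 = D9 81.
Offset 16: leading byte 0xF3 = 11110011 → 4-byte char #7 = F3 81 9B B4.
Offset 20: leading byte 0xC8 = 11001000 → 2-byte char #8 = C8 9E.
Offset 22: leading byte 0xF0 = 11110000 → 4-byte char #9 = F0 9D 96 A1.
Offset 26: leading byte 0xF1 = 11110001 → 4-byte char #10 = F1 87 95 84.
Leading byte 0xF1 = 11110001 matches 11110xxx → 4-byte sequence.
Byte 1: 0xF1 = 11110001, payload 001 (3 bits).
Byte 2: 0x87 = 10000111 (10xxxxxx ✓), payload 000111.
Byte 3: 0x95 = 10010101 (10xxxxxx ✓), payload 010101.
Byte 4: 0x84 = 10000100 (10xxxxxx ✓), payload 000100.
Concatenate: 001000111010101000100 = 0x47544 (21 bits → U+47544).

U+47544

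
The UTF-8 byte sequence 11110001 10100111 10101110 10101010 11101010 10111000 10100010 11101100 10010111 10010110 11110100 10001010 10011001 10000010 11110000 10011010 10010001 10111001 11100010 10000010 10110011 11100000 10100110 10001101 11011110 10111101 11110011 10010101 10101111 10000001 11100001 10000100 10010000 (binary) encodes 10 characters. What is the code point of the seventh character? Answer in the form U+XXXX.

Offset 0: leading byte 0xF1 = 11110001 → 4-byte char #1 = F1 A7 AE AA.
Offset 4: leading byte 0xEA = 11101010 → 3-byte char #2 = EA B8 A2.
Offset 7: leading byte 0xEC = 11101100 → 3-byte char #3 = EC 97 96.
Offset 10: leading byte 0xF4 = 11110100 → 4-byte char #4 = F4 8A 99 82.
Offset 14: leading byte 0xF0 = 11110000 → 4-byte char #5 = F0 9A 91 B9.
Offset 18: leading byte 0xE2 = 11100010 → 3-byte char #6 = E2 82 B3.
Offset 21: leading byte 0xE0 = 11100000 → 3-byte char #7 = E0 A6 8D.
Leading byte 0xE0 = 11100000 matches 1110xxxx → 3-byte sequence.
Byte 1: 0xE0 = 11100000, payload 0000 (4 bits).
Byte 2: 0xA6 = 10100110 (10xxxxxx ✓), payload 100110.
Byte 3: 0x8D = 10001101 (10xxxxxx ✓), payload 001101.
Concatenate: 0000100110001101 = 0x98D (16 bits → U+098D).

U+098D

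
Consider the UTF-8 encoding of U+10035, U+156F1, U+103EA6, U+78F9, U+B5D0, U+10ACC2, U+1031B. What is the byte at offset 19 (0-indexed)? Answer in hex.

U+10035 → 4-byte form F0 90 80 B5 at offsets 0–3.
U+156F1 → 4-byte form F0 95 9B B1 at offsets 4–7.
U+103EA6 → 4-byte form F4 83 BA A6 at offsets 8–11.
U+78F9 → 3-byte form E7 A3 B9 at offsets 12–14.
U+B5D0 → 3-byte form EB 97 90 at offsets 15–17.
U+10ACC2 → 4-byte form F4 8A B3 82 at offsets 18–21.
Offset 19 falls in char 6's range; it's byte 2 of F4 8A B3 82 = 0x8A.

0x8A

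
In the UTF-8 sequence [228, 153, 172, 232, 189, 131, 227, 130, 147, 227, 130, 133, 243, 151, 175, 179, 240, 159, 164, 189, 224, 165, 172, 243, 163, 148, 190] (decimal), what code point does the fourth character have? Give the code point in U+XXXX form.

U+3085

Offset 0: leading byte 0xE4 = 11100100 → 3-byte char #1 = E4 99 AC.
Offset 3: leading byte 0xE8 = 11101000 → 3-byte char #2 = E8 BD 83.
Offset 6: leading byte 0xE3 = 11100011 → 3-byte char #3 = E3 82 93.
Offset 9: leading byte 0xE3 = 11100011 → 3-byte char #4 = E3 82 85.
Leading byte 0xE3 = 11100011 matches 1110xxxx → 3-byte sequence.
Byte 1: 0xE3 = 11100011, payload 0011 (4 bits).
Byte 2: 0x82 = 10000010 (10xxxxxx ✓), payload 000010.
Byte 3: 0x85 = 10000101 (10xxxxxx ✓), payload 000101.
Concatenate: 0011000010000101 = 0x3085 (16 bits → U+3085).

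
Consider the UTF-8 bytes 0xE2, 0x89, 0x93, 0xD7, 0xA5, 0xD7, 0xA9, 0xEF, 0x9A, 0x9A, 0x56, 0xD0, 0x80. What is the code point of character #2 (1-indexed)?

U+05E5

Offset 0: leading byte 0xE2 = 11100010 → 3-byte char #1 = E2 89 93.
Offset 3: leading byte 0xD7 = 11010111 → 2-byte char #2 = D7 A5.
Leading byte 0xD7 = 11010111 matches 110xxxxx → 2-byte sequence.
Byte 1: 0xD7 = 11010111, payload 10111 (5 bits).
Byte 2: 0xA5 = 10100101 (10xxxxxx ✓), payload 100101.
Concatenate: 10111100101 = 0x5E5 (11 bits → U+05E5).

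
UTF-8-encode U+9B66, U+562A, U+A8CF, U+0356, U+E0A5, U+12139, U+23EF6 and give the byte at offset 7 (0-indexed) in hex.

U+9B66 → 3-byte form E9 AD A6 at offsets 0–2.
U+562A → 3-byte form E5 98 AA at offsets 3–5.
U+A8CF → 3-byte form EA A3 8F at offsets 6–8.
Offset 7 falls in char 3's range; it's byte 2 of EA A3 8F = 0xA3.

0xA3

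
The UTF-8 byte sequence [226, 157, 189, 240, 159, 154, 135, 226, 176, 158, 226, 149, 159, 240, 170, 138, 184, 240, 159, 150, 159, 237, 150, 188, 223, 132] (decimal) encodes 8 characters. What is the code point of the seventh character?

Offset 0: leading byte 0xE2 = 11100010 → 3-byte char #1 = E2 9D BD.
Offset 3: leading byte 0xF0 = 11110000 → 4-byte char #2 = F0 9F 9A 87.
Offset 7: leading byte 0xE2 = 11100010 → 3-byte char #3 = E2 B0 9E.
Offset 10: leading byte 0xE2 = 11100010 → 3-byte char #4 = E2 95 9F.
Offset 13: leading byte 0xF0 = 11110000 → 4-byte char #5 = F0 AA 8A B8.
Offset 17: leading byte 0xF0 = 11110000 → 4-byte char #6 = F0 9F 96 9F.
Offset 21: leading byte 0xED = 11101101 → 3-byte char #7 = ED 96 BC.
Leading byte 0xED = 11101101 matches 1110xxxx → 3-byte sequence.
Byte 1: 0xED = 11101101, payload 1101 (4 bits).
Byte 2: 0x96 = 10010110 (10xxxxxx ✓), payload 010110.
Byte 3: 0xBC = 10111100 (10xxxxxx ✓), payload 111100.
Concatenate: 1101010110111100 = 0xD5BC (16 bits → U+D5BC).

U+D5BC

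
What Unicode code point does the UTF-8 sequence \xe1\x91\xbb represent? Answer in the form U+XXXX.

U+147B

Leading byte 0xE1 = 11100001 matches 1110xxxx → 3-byte sequence.
Byte 1: 0xE1 = 11100001, payload 0001 (4 bits).
Byte 2: 0x91 = 10010001 (10xxxxxx ✓), payload 010001.
Byte 3: 0xBB = 10111011 (10xxxxxx ✓), payload 111011.
Concatenate: 0001010001111011 = 0x147B (16 bits → U+147B).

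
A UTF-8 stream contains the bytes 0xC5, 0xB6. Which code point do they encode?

Leading byte 0xC5 = 11000101 matches 110xxxxx → 2-byte sequence.
Byte 1: 0xC5 = 11000101, payload 00101 (5 bits).
Byte 2: 0xB6 = 10110110 (10xxxxxx ✓), payload 110110.
Concatenate: 00101110110 = 0x176 (11 bits → U+0176).

U+0176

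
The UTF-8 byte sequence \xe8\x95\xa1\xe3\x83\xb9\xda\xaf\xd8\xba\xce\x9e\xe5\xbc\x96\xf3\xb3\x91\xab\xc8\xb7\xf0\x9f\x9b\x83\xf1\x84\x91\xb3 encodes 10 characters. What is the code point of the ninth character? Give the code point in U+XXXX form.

Offset 0: leading byte 0xE8 = 11101000 → 3-byte char #1 = E8 95 A1.
Offset 3: leading byte 0xE3 = 11100011 → 3-byte char #2 = E3 83 B9.
Offset 6: leading byte 0xDA = 11011010 → 2-byte char #3 = DA AF.
Offset 8: leading byte 0xD8 = 11011000 → 2-byte char #4 = D8 BA.
Offset 10: leading byte 0xCE = 11001110 → 2-byte char #5 = CE 9E.
Offset 12: leading byte 0xE5 = 11100101 → 3-byte char #6 = E5 BC 96.
Offset 15: leading byte 0xF3 = 11110011 → 4-byte char #7 = F3 B3 91 AB.
Offset 19: leading byte 0xC8 = 11001000 → 2-byte char #8 = C8 B7.
Offset 21: leading byte 0xF0 = 11110000 → 4-byte char #9 = F0 9F 9B 83.
Leading byte 0xF0 = 11110000 matches 11110xxx → 4-byte sequence.
Byte 1: 0xF0 = 11110000, payload 000 (3 bits).
Byte 2: 0x9F = 10011111 (10xxxxxx ✓), payload 011111.
Byte 3: 0x9B = 10011011 (10xxxxxx ✓), payload 011011.
Byte 4: 0x83 = 10000011 (10xxxxxx ✓), payload 000011.
Concatenate: 000011111011011000011 = 0x1F6C3 (21 bits → U+1F6C3).

U+1F6C3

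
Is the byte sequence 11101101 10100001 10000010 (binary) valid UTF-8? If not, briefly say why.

Structurally a 3-byte sequence; payload = 0xD842.
But 0xD842 is in U+D800–U+DFFF, the surrogate range. Surrogates are not Unicode scalar values and are forbidden in UTF-8.

invalid (encodes a surrogate (U+D800–U+DFFF))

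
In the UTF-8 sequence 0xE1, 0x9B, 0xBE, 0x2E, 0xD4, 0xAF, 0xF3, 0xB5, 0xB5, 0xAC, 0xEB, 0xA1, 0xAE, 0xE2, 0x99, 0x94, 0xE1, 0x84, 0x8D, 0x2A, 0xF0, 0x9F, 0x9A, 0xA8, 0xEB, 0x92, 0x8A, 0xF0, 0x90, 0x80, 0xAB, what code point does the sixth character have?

Offset 0: leading byte 0xE1 = 11100001 → 3-byte char #1 = E1 9B BE.
Offset 3: leading byte 0x2E = 00101110 → 1-byte char #2 = 2E.
Offset 4: leading byte 0xD4 = 11010100 → 2-byte char #3 = D4 AF.
Offset 6: leading byte 0xF3 = 11110011 → 4-byte char #4 = F3 B5 B5 AC.
Offset 10: leading byte 0xEB = 11101011 → 3-byte char #5 = EB A1 AE.
Offset 13: leading byte 0xE2 = 11100010 → 3-byte char #6 = E2 99 94.
Leading byte 0xE2 = 11100010 matches 1110xxxx → 3-byte sequence.
Byte 1: 0xE2 = 11100010, payload 0010 (4 bits).
Byte 2: 0x99 = 10011001 (10xxxxxx ✓), payload 011001.
Byte 3: 0x94 = 10010100 (10xxxxxx ✓), payload 010100.
Concatenate: 0010011001010100 = 0x2654 (16 bits → U+2654).

U+2654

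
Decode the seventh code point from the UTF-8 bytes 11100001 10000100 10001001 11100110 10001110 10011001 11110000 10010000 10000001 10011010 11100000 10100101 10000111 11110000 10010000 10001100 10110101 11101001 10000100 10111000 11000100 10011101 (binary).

Offset 0: leading byte 0xE1 = 11100001 → 3-byte char #1 = E1 84 89.
Offset 3: leading byte 0xE6 = 11100110 → 3-byte char #2 = E6 8E 99.
Offset 6: leading byte 0xF0 = 11110000 → 4-byte char #3 = F0 90 81 9A.
Offset 10: leading byte 0xE0 = 11100000 → 3-byte char #4 = E0 A5 87.
Offset 13: leading byte 0xF0 = 11110000 → 4-byte char #5 = F0 90 8C B5.
Offset 17: leading byte 0xE9 = 11101001 → 3-byte char #6 = E9 84 B8.
Offset 20: leading byte 0xC4 = 11000100 → 2-byte char #7 = C4 9D.
Leading byte 0xC4 = 11000100 matches 110xxxxx → 2-byte sequence.
Byte 1: 0xC4 = 11000100, payload 00100 (5 bits).
Byte 2: 0x9D = 10011101 (10xxxxxx ✓), payload 011101.
Concatenate: 00100011101 = 0x11D (11 bits → U+011D).

U+011D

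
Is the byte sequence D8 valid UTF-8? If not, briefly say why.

Leading byte 0xD8 = 11011000 → 2-byte form, but only 1 byte is present.

invalid (sequence truncated)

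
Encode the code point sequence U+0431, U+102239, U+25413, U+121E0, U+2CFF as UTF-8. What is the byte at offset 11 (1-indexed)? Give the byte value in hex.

0xF0

1-indexed offset 11 is 0-indexed offset 10.
U+0431 → 2-byte form D0 B1 at offsets 0–1.
U+102239 → 4-byte form F4 82 88 B9 at offsets 2–5.
U+25413 → 4-byte form F0 A5 90 93 at offsets 6–9.
U+121E0 → 4-byte form F0 92 87 A0 at offsets 10–13.
Offset 10 falls in char 4's range; it's byte 1 of F0 92 87 A0 = 0xF0.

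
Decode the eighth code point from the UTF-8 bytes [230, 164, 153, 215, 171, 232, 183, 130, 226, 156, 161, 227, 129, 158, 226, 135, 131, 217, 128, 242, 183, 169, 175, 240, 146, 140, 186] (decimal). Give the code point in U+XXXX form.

U+B7A6F

Offset 0: leading byte 0xE6 = 11100110 → 3-byte char #1 = E6 A4 99.
Offset 3: leading byte 0xD7 = 11010111 → 2-byte char #2 = D7 AB.
Offset 5: leading byte 0xE8 = 11101000 → 3-byte char #3 = E8 B7 82.
Offset 8: leading byte 0xE2 = 11100010 → 3-byte char #4 = E2 9C A1.
Offset 11: leading byte 0xE3 = 11100011 → 3-byte char #5 = E3 81 9E.
Offset 14: leading byte 0xE2 = 11100010 → 3-byte char #6 = E2 87 83.
Offset 17: leading byte 0xD9 = 11011001 → 2-byte char #7 = D9 80.
Offset 19: leading byte 0xF2 = 11110010 → 4-byte char #8 = F2 B7 A9 AF.
Leading byte 0xF2 = 11110010 matches 11110xxx → 4-byte sequence.
Byte 1: 0xF2 = 11110010, payload 010 (3 bits).
Byte 2: 0xB7 = 10110111 (10xxxxxx ✓), payload 110111.
Byte 3: 0xA9 = 10101001 (10xxxxxx ✓), payload 101001.
Byte 4: 0xAF = 10101111 (10xxxxxx ✓), payload 101111.
Concatenate: 010110111101001101111 = 0xB7A6F (21 bits → U+B7A6F).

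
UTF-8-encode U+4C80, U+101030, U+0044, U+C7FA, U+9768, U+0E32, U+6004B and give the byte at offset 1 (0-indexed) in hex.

0xB2

U+4C80 → 3-byte form E4 B2 80 at offsets 0–2.
Offset 1 falls in char 1's range; it's byte 2 of E4 B2 80 = 0xB2.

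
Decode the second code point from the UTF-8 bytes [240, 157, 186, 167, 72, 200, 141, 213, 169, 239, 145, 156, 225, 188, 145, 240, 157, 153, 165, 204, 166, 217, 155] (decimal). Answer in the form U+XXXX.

Offset 0: leading byte 0xF0 = 11110000 → 4-byte char #1 = F0 9D BA A7.
Offset 4: leading byte 0x48 = 01001000 → 1-byte char #2 = 48.
Leading byte 0x48 = 01001000 matches 0xxxxxxx → 1-byte sequence.
Byte 1: 0x48 = 01001000, payload 1001000 (7 bits).
Concatenate: 1001000 = 0x48 (7 bits → U+0048).

U+0048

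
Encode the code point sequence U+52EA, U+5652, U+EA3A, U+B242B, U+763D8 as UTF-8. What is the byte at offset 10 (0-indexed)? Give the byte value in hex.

0xB2

U+52EA → 3-byte form E5 8B AA at offsets 0–2.
U+5652 → 3-byte form E5 99 92 at offsets 3–5.
U+EA3A → 3-byte form EE A8 BA at offsets 6–8.
U+B242B → 4-byte form F2 B2 90 AB at offsets 9–12.
Offset 10 falls in char 4's range; it's byte 2 of F2 B2 90 AB = 0xB2.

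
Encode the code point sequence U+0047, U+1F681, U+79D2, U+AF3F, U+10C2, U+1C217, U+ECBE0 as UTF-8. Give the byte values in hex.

U+0047: 1-byte form → 47.
U+1F681: 4-byte form → F0 9F 9A 81.
U+79D2: 3-byte form → E7 A7 92.
U+AF3F: 3-byte form → EA BC BF.
U+10C2: 3-byte form → E1 83 82.
U+1C217: 4-byte form → F0 9C 88 97.
U+ECBE0: 4-byte form → F3 AC AF A0.
Concatenated (22 bytes): 47 F0 9F 9A 81 E7 A7 92 EA BC BF E1 83 82 F0 9C 88 97 F3 AC AF A0.

47 F0 9F 9A 81 E7 A7 92 EA BC BF E1 83 82 F0 9C 88 97 F3 AC AF A0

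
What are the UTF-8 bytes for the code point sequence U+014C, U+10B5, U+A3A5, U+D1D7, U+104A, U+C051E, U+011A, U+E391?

C5 8C E1 82 B5 EA 8E A5 ED 87 97 E1 81 8A F3 80 94 9E C4 9A EE 8E 91

U+014C: 2-byte form → C5 8C.
U+10B5: 3-byte form → E1 82 B5.
U+A3A5: 3-byte form → EA 8E A5.
U+D1D7: 3-byte form → ED 87 97.
U+104A: 3-byte form → E1 81 8A.
U+C051E: 4-byte form → F3 80 94 9E.
U+011A: 2-byte form → C4 9A.
U+E391: 3-byte form → EE 8E 91.
Concatenated (23 bytes): C5 8C E1 82 B5 EA 8E A5 ED 87 97 E1 81 8A F3 80 94 9E C4 9A EE 8E 91.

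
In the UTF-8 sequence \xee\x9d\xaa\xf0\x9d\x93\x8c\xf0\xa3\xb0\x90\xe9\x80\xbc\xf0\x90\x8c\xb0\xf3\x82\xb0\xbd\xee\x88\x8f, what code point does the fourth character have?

Offset 0: leading byte 0xEE = 11101110 → 3-byte char #1 = EE 9D AA.
Offset 3: leading byte 0xF0 = 11110000 → 4-byte char #2 = F0 9D 93 8C.
Offset 7: leading byte 0xF0 = 11110000 → 4-byte char #3 = F0 A3 B0 90.
Offset 11: leading byte 0xE9 = 11101001 → 3-byte char #4 = E9 80 BC.
Leading byte 0xE9 = 11101001 matches 1110xxxx → 3-byte sequence.
Byte 1: 0xE9 = 11101001, payload 1001 (4 bits).
Byte 2: 0x80 = 10000000 (10xxxxxx ✓), payload 000000.
Byte 3: 0xBC = 10111100 (10xxxxxx ✓), payload 111100.
Concatenate: 1001000000111100 = 0x903C (16 bits → U+903C).

U+903C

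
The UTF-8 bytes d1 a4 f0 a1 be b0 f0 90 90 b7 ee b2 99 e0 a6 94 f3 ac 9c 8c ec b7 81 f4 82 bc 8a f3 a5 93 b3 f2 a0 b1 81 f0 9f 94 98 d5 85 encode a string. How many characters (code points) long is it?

12

Byte at offset 0: 0xD1 = 11010001 → 2-byte char (#1). Advance 2.
Byte at offset 2: 0xF0 = 11110000 → 4-byte char (#2). Advance 4.
Byte at offset 6: 0xF0 = 11110000 → 4-byte char (#3). Advance 4.
Byte at offset 10: 0xEE = 11101110 → 3-byte char (#4). Advance 3.
Byte at offset 13: 0xE0 = 11100000 → 3-byte char (#5). Advance 3.
Byte at offset 16: 0xF3 = 11110011 → 4-byte char (#6). Advance 4.
Byte at offset 20: 0xEC = 11101100 → 3-byte char (#7). Advance 3.
Byte at offset 23: 0xF4 = 11110100 → 4-byte char (#8). Advance 4.
Byte at offset 27: 0xF3 = 11110011 → 4-byte char (#9). Advance 4.
Byte at offset 31: 0xF2 = 11110010 → 4-byte char (#10). Advance 4.
Byte at offset 35: 0xF0 = 11110000 → 4-byte char (#11). Advance 4.
Byte at offset 39: 0xD5 = 11010101 → 2-byte char (#12). Advance 2.
Reached end at offset 41 after 12 code points.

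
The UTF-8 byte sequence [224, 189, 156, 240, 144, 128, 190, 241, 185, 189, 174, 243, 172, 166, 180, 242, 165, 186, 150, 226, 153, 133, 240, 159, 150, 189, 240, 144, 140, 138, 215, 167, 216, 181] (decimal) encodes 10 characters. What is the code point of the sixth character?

Offset 0: leading byte 0xE0 = 11100000 → 3-byte char #1 = E0 BD 9C.
Offset 3: leading byte 0xF0 = 11110000 → 4-byte char #2 = F0 90 80 BE.
Offset 7: leading byte 0xF1 = 11110001 → 4-byte char #3 = F1 B9 BD AE.
Offset 11: leading byte 0xF3 = 11110011 → 4-byte char #4 = F3 AC A6 B4.
Offset 15: leading byte 0xF2 = 11110010 → 4-byte char #5 = F2 A5 BA 96.
Offset 19: leading byte 0xE2 = 11100010 → 3-byte char #6 = E2 99 85.
Leading byte 0xE2 = 11100010 matches 1110xxxx → 3-byte sequence.
Byte 1: 0xE2 = 11100010, payload 0010 (4 bits).
Byte 2: 0x99 = 10011001 (10xxxxxx ✓), payload 011001.
Byte 3: 0x85 = 10000101 (10xxxxxx ✓), payload 000101.
Concatenate: 0010011001000101 = 0x2645 (16 bits → U+2645).

U+2645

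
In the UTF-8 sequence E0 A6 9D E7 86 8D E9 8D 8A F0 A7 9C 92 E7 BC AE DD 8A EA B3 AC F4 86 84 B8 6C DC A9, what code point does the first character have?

U+099D

Offset 0: leading byte 0xE0 = 11100000 → 3-byte char #1 = E0 A6 9D.
Leading byte 0xE0 = 11100000 matches 1110xxxx → 3-byte sequence.
Byte 1: 0xE0 = 11100000, payload 0000 (4 bits).
Byte 2: 0xA6 = 10100110 (10xxxxxx ✓), payload 100110.
Byte 3: 0x9D = 10011101 (10xxxxxx ✓), payload 011101.
Concatenate: 0000100110011101 = 0x99D (16 bits → U+099D).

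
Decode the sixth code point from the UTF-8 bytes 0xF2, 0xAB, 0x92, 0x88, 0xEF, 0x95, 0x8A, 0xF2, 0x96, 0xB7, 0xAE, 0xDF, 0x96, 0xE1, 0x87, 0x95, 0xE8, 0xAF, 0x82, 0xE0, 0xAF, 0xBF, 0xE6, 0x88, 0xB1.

U+8BC2

Offset 0: leading byte 0xF2 = 11110010 → 4-byte char #1 = F2 AB 92 88.
Offset 4: leading byte 0xEF = 11101111 → 3-byte char #2 = EF 95 8A.
Offset 7: leading byte 0xF2 = 11110010 → 4-byte char #3 = F2 96 B7 AE.
Offset 11: leading byte 0xDF = 11011111 → 2-byte char #4 = DF 96.
Offset 13: leading byte 0xE1 = 11100001 → 3-byte char #5 = E1 87 95.
Offset 16: leading byte 0xE8 = 11101000 → 3-byte char #6 = E8 AF 82.
Leading byte 0xE8 = 11101000 matches 1110xxxx → 3-byte sequence.
Byte 1: 0xE8 = 11101000, payload 1000 (4 bits).
Byte 2: 0xAF = 10101111 (10xxxxxx ✓), payload 101111.
Byte 3: 0x82 = 10000010 (10xxxxxx ✓), payload 000010.
Concatenate: 1000101111000010 = 0x8BC2 (16 bits → U+8BC2).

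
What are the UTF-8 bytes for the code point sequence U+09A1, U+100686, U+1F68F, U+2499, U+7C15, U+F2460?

U+09A1: 3-byte form → E0 A6 A1.
U+100686: 4-byte form → F4 80 9A 86.
U+1F68F: 4-byte form → F0 9F 9A 8F.
U+2499: 3-byte form → E2 92 99.
U+7C15: 3-byte form → E7 B0 95.
U+F2460: 4-byte form → F3 B2 91 A0.
Concatenated (21 bytes): E0 A6 A1 F4 80 9A 86 F0 9F 9A 8F E2 92 99 E7 B0 95 F3 B2 91 A0.

E0 A6 A1 F4 80 9A 86 F0 9F 9A 8F E2 92 99 E7 B0 95 F3 B2 91 A0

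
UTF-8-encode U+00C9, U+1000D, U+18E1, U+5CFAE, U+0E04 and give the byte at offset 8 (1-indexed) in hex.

0xA3

1-indexed offset 8 is 0-indexed offset 7.
U+00C9 → 2-byte form C3 89 at offsets 0–1.
U+1000D → 4-byte form F0 90 80 8D at offsets 2–5.
U+18E1 → 3-byte form E1 A3 A1 at offsets 6–8.
Offset 7 falls in char 3's range; it's byte 2 of E1 A3 A1 = 0xA3.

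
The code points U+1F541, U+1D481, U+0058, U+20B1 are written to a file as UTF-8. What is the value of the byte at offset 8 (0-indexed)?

0x58

U+1F541 → 4-byte form F0 9F 95 81 at offsets 0–3.
U+1D481 → 4-byte form F0 9D 92 81 at offsets 4–7.
U+0058 → 1-byte form 58 at offsets 8–8.
Offset 8 falls in char 3's range; it's byte 1 of 58 = 0x58.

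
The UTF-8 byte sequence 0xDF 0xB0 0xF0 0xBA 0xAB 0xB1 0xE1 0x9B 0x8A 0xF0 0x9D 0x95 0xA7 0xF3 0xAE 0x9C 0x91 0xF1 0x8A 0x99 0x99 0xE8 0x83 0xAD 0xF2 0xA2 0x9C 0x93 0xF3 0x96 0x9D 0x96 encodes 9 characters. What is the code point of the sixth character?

U+4A659

Offset 0: leading byte 0xDF = 11011111 → 2-byte char #1 = DF B0.
Offset 2: leading byte 0xF0 = 11110000 → 4-byte char #2 = F0 BA AB B1.
Offset 6: leading byte 0xE1 = 11100001 → 3-byte char #3 = E1 9B 8A.
Offset 9: leading byte 0xF0 = 11110000 → 4-byte char #4 = F0 9D 95 A7.
Offset 13: leading byte 0xF3 = 11110011 → 4-byte char #5 = F3 AE 9C 91.
Offset 17: leading byte 0xF1 = 11110001 → 4-byte char #6 = F1 8A 99 99.
Leading byte 0xF1 = 11110001 matches 11110xxx → 4-byte sequence.
Byte 1: 0xF1 = 11110001, payload 001 (3 bits).
Byte 2: 0x8A = 10001010 (10xxxxxx ✓), payload 001010.
Byte 3: 0x99 = 10011001 (10xxxxxx ✓), payload 011001.
Byte 4: 0x99 = 10011001 (10xxxxxx ✓), payload 011001.
Concatenate: 001001010011001011001 = 0x4A659 (21 bits → U+4A659).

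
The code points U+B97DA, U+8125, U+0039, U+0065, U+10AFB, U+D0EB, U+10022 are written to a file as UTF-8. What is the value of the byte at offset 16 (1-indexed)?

1-indexed offset 16 is 0-indexed offset 15.
U+B97DA → 4-byte form F2 B9 9F 9A at offsets 0–3.
U+8125 → 3-byte form E8 84 A5 at offsets 4–6.
U+0039 → 1-byte form 39 at offsets 7–7.
U+0065 → 1-byte form 65 at offsets 8–8.
U+10AFB → 4-byte form F0 90 AB BB at offsets 9–12.
U+D0EB → 3-byte form ED 83 AB at offsets 13–15.
Offset 15 falls in char 6's range; it's byte 3 of ED 83 AB = 0xAB.

0xAB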